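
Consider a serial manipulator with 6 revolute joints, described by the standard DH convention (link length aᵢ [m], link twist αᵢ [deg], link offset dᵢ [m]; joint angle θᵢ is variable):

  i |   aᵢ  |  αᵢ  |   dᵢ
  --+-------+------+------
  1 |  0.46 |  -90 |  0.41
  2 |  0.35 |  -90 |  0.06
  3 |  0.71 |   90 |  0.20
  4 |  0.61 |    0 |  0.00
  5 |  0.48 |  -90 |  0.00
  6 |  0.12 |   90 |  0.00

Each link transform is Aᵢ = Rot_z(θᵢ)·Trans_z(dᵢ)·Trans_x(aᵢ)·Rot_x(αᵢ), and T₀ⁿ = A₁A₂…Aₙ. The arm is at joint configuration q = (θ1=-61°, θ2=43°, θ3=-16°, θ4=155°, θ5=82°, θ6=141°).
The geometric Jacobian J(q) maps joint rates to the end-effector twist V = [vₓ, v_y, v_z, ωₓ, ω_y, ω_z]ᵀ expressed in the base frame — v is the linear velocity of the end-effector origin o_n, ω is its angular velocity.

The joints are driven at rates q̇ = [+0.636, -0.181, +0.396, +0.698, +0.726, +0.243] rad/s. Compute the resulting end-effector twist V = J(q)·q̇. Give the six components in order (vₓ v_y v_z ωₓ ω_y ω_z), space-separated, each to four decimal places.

o_n = [0.2682, -0.5403, 0.0946]
J₁: ẑ×o_n = [0.5403, 0.2682, -0.0000], ω = ẑ
J2: z=[0.8746, 0.4848, 0.0000] o=[0.2230, -0.4023, 0.4100] → [-0.1529, 0.2759, -0.1426, 0.8746, 0.4848, 0.0000]
J3: z=[-0.3306, 0.5965, -0.7314] o=[0.3996, -0.5971, 0.1713] → [-0.0042, 0.0707, 0.0596, -0.3306, 0.5965, -0.7314]
J4: z=[0.7430, 0.6423, 0.1880] o=[0.7466, -0.8195, -0.4404] → [0.2912, -0.4874, 0.5147, 0.7430, 0.6423, 0.1880]
J5: z=[0.7430, 0.6423, 0.1880] o=[0.3397, -0.3997, -0.2665] → [0.2584, -0.2817, -0.0586, 0.7430, 0.6423, 0.1880]
J6: z=[0.6681, -0.7285, -0.1515] o=[0.3206, -0.5140, 0.1993] → [0.0723, 0.0779, -0.0558, 0.6681, -0.7285, -0.1515]
V = J·q̇ = [0.7780, -0.3772, 0.3526, 0.9312, 0.8861, 0.5773]

0.7780 -0.3772 0.3526 0.9312 0.8861 0.5773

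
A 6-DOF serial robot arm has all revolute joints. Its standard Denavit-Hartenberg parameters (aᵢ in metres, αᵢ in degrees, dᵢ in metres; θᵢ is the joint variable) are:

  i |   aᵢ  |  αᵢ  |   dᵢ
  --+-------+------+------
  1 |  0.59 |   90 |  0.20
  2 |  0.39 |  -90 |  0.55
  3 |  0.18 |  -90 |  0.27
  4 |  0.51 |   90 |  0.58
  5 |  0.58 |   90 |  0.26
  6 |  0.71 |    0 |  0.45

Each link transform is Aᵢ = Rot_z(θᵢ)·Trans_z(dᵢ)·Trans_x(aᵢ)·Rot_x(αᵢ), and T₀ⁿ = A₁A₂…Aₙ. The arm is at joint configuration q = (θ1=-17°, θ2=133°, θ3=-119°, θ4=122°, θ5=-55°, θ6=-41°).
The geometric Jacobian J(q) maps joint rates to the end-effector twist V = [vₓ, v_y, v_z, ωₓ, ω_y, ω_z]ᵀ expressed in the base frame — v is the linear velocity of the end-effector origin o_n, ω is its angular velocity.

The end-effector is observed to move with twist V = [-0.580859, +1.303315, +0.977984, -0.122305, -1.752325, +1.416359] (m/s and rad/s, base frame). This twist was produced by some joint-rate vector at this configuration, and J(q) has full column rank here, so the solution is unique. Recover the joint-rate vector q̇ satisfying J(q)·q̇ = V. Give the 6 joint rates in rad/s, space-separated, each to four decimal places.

o_n = [0.7444, -0.1288, 0.4448]
J₁: ẑ×o_n = [0.1288, 0.7444, -0.0000], ω = ẑ
J2: z=[-0.2924, -0.9563, 0.0000] o=[0.5642, -0.1725, 0.2000] → [-0.2341, 0.0716, 0.1596, -0.2924, -0.9563, 0.0000]
J3: z=[-0.6994, 0.2138, -0.6820] o=[0.1491, -0.6207, 0.4852] → [0.3268, -0.4343, -0.4713, -0.6994, 0.2138, -0.6820]
J4: z=[-0.7122, -0.2892, 0.6397] o=[-0.0289, -0.7309, 0.2373] → [-0.4452, 0.6424, -0.2051, -0.7122, -0.2892, 0.6397]
J5: z=[0.4219, -0.9046, 0.0607] o=[-0.1558, -0.7390, 0.9991] → [0.4644, 0.2885, 1.0718, 0.4219, -0.9046, 0.0607]
J6: z=[-0.0511, -0.0906, -0.9946] o=[0.4789, -0.7326, 0.9659] → [0.6477, -0.2907, -0.0068, -0.0511, -0.0906, -0.9946]
q̇ = J⁺·V = [0.1670, 0.7800, -0.6640, 0.9180, 0.6790, -0.1690]

0.1670 0.7800 -0.6640 0.9180 0.6790 -0.1690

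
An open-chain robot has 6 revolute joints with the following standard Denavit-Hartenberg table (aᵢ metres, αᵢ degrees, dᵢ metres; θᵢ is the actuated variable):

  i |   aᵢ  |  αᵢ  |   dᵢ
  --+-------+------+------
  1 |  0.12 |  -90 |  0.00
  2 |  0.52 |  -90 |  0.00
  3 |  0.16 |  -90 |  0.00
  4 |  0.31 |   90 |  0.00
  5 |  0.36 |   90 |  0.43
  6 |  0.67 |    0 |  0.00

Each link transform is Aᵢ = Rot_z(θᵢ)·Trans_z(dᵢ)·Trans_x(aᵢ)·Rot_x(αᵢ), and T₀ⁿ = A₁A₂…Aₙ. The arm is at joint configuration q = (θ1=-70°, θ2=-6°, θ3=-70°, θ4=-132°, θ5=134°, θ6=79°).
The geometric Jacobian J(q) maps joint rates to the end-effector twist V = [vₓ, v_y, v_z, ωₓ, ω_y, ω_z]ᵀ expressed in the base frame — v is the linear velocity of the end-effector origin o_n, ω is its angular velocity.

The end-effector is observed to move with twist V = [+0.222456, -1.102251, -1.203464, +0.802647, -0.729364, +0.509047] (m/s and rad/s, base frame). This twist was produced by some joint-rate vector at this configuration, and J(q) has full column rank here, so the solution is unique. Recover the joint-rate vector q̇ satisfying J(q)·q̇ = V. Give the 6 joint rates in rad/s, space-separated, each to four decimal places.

0.6460 0.9010 -0.4370 0.5030 -0.4130 0.7430

o_n = [-0.4381, -0.8755, 0.8115]
J₁: ẑ×o_n = [0.8755, -0.4381, 0.0000], ω = ẑ
J2: z=[0.9397, 0.3420, 0.0000] o=[0.0410, -0.1128, 0.0000] → [0.2776, -0.7626, -0.5528, 0.9397, 0.3420, 0.0000]
J3: z=[0.0358, -0.0982, -0.9945] o=[0.2179, -0.5987, 0.0544] → [-0.3496, 0.6253, -0.0743, 0.0358, -0.0982, -0.9945]
J4: z=[-0.0018, -0.9952, 0.0982] o=[0.3778, -0.5984, 0.0601] → [-0.7206, -0.0788, -0.8114, -0.0018, -0.9952, 0.0982]
J5: z=[-0.7666, 0.0644, 0.6389] o=[0.1788, -0.6214, -0.1765] → [0.2259, 0.3633, 0.2345, -0.7666, 0.0644, 0.6389]
J6: z=[-0.4631, -0.7447, -0.4806] o=[0.0092, -0.8329, 0.3145] → [-0.3905, 0.4452, -0.3134, -0.4631, -0.7447, -0.4806]
q̇ = J⁺·V = [0.6460, 0.9010, -0.4370, 0.5030, -0.4130, 0.7430]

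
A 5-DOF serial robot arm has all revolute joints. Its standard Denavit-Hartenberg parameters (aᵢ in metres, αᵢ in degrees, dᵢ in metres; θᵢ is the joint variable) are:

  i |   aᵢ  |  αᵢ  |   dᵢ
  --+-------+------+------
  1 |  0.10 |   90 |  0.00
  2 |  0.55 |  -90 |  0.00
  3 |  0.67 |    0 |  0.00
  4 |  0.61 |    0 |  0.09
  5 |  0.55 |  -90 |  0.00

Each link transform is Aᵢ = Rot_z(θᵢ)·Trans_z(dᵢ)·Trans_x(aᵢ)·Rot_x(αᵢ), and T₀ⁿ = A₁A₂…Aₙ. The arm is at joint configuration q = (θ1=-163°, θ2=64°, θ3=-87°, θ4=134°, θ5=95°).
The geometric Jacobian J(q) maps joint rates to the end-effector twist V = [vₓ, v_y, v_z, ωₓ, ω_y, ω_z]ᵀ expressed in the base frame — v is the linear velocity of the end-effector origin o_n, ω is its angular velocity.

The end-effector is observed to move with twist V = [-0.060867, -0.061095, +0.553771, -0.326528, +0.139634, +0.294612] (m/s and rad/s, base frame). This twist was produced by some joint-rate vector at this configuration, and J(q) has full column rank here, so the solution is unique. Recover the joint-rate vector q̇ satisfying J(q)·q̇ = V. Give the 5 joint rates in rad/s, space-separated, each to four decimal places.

0.4270 0.2290 0.3560 -0.8780 0.2200

o_n = [-0.2224, -0.1889, 0.5497]
J₁: ẑ×o_n = [0.1889, -0.2224, 0.0000], ω = ẑ
J2: z=[-0.2924, 0.9563, 0.0000] o=[-0.0956, -0.0292, 0.0000] → [0.5257, 0.1607, 0.1680, -0.2924, 0.9563, 0.0000]
J3: z=[0.8595, 0.2628, 0.4384] o=[-0.3262, -0.0997, 0.4943] → [0.0537, -0.0021, -0.1040, 0.8595, 0.2628, 0.4384]
J4: z=[0.8595, 0.2628, 0.4384] o=[-0.5365, 0.5356, 0.5259] → [0.3239, 0.1172, -0.7053, 0.8595, 0.2628, 0.4384]
J5: z=[0.8595, 0.2628, 0.4384] o=[-0.5031, 0.0793, 0.9392] → [0.0152, 0.4579, -0.3043, 0.8595, 0.2628, 0.4384]
q̇ = J⁺·V = [0.4270, 0.2290, 0.3560, -0.8780, 0.2200]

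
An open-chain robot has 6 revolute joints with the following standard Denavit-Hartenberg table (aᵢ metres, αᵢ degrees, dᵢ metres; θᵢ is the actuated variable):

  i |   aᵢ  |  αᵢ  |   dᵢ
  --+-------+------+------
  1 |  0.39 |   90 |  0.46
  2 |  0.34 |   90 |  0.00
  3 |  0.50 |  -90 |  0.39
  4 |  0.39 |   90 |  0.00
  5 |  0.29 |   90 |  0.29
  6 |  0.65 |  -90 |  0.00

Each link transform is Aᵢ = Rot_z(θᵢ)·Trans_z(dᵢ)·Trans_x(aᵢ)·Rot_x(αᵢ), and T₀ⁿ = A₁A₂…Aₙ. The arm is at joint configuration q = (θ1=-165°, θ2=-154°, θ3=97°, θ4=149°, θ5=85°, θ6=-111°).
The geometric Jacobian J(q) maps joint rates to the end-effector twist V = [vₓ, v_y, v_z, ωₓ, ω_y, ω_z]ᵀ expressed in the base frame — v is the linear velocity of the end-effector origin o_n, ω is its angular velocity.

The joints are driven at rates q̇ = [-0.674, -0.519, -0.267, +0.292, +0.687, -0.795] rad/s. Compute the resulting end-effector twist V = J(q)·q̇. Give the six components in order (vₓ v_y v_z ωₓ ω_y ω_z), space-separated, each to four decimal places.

o_n = [0.0659, 0.0087, 0.7474]
J₁: ẑ×o_n = [-0.0087, 0.0659, 0.0000], ω = ẑ
J2: z=[-0.2588, 0.9659, 0.0000] o=[-0.3767, -0.1009, 0.4600] → [0.2776, 0.0744, -0.4559, -0.2588, 0.9659, 0.0000]
J3: z=[0.4234, 0.1135, 0.8988] o=[-0.0815, -0.0218, 0.3110] → [0.0221, -0.0523, -0.0038, 0.4234, 0.1135, 0.8988]
J4: z=[-0.8302, -0.3486, 0.4351] o=[-0.0977, 0.4876, 0.6882] → [0.1877, 0.1203, 0.4546, -0.8302, -0.3486, 0.4351]
J5: z=[-0.5498, 0.3819, -0.7429] o=[-0.0615, 0.1538, 0.4898] → [-0.0094, 0.0469, 0.0311, -0.5498, 0.3819, -0.7429]
J6: z=[0.1648, -0.8223, -0.5447] o=[-0.4585, 0.1422, 0.3872] → [-0.3689, -0.3450, 0.4092, 0.1648, -0.8223, -0.5447]
V = J·q̇ = [0.1975, 0.2726, 0.0664, -0.7298, 0.2827, -0.8643]

0.1975 0.2726 0.0664 -0.7298 0.2827 -0.8643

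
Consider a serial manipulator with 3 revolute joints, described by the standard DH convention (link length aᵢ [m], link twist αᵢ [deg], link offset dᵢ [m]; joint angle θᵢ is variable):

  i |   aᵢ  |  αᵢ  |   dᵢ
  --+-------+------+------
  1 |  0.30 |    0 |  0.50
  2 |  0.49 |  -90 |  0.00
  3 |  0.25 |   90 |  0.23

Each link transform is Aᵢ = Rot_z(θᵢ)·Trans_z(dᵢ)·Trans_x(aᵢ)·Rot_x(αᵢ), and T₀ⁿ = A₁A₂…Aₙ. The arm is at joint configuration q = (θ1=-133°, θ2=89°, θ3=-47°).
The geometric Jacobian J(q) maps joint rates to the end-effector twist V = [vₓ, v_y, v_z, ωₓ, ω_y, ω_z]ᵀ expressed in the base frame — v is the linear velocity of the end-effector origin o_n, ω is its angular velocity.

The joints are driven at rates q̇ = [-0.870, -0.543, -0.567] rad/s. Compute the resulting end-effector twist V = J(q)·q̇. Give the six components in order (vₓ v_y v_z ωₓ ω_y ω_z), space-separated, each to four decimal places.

-0.6800 -0.6471 0.0967 -0.3939 -0.4079 -1.4130

o_n = [0.4303, -0.5128, 0.6828]
J₁: ẑ×o_n = [0.5128, 0.4303, -0.0000], ω = ẑ
J2: z=[0.0000, 0.0000, 1.0000] o=[-0.2046, -0.2194, 0.5000] → [0.2934, 0.6349, -0.0000, 0.0000, 0.0000, 1.0000]
J3: z=[0.6947, 0.7193, 0.0000] o=[0.1479, -0.5598, 0.5000] → [0.1315, -0.1270, -0.1705, 0.6947, 0.7193, 0.0000]
V = J·q̇ = [-0.6800, -0.6471, 0.0967, -0.3939, -0.4079, -1.4130]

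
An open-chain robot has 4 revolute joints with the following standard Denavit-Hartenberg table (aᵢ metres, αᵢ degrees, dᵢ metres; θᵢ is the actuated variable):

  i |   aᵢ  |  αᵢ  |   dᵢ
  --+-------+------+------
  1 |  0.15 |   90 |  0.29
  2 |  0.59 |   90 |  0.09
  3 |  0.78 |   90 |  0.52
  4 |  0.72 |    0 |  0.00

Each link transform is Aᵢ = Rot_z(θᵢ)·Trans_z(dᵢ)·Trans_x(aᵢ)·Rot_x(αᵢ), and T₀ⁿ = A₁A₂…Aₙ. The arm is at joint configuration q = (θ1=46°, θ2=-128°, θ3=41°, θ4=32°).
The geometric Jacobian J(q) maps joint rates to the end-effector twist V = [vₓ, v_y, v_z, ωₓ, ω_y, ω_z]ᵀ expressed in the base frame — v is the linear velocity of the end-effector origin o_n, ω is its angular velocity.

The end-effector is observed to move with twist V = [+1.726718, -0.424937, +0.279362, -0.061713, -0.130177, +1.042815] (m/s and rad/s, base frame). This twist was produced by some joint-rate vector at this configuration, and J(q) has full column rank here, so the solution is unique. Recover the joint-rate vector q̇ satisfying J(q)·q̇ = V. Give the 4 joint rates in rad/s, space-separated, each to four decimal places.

o_n = [-0.3695, -1.8255, -0.4469]
J₁: ẑ×o_n = [1.8255, -0.3695, 0.0000], ω = ẑ
J2: z=[0.7193, -0.6947, 0.0000] o=[0.1042, 0.1079, 0.2900] → [0.5119, 0.5301, -1.7198, 0.7193, -0.6947, 0.0000]
J3: z=[-0.5474, -0.5668, 0.6157] o=[-0.0834, -0.2159, -0.1749] → [1.1451, -0.3250, 0.7189, -0.5474, -0.5668, 0.6157]
J4: z=[-0.8235, 0.2337, -0.5170] o=[-0.2517, -1.1269, -0.3187] → [-0.3911, -0.0447, 0.6028, -0.8235, 0.2337, -0.5170]
q̇ = J⁺·V = [0.7530, -0.1200, 0.2860, -0.2200]

0.7530 -0.1200 0.2860 -0.2200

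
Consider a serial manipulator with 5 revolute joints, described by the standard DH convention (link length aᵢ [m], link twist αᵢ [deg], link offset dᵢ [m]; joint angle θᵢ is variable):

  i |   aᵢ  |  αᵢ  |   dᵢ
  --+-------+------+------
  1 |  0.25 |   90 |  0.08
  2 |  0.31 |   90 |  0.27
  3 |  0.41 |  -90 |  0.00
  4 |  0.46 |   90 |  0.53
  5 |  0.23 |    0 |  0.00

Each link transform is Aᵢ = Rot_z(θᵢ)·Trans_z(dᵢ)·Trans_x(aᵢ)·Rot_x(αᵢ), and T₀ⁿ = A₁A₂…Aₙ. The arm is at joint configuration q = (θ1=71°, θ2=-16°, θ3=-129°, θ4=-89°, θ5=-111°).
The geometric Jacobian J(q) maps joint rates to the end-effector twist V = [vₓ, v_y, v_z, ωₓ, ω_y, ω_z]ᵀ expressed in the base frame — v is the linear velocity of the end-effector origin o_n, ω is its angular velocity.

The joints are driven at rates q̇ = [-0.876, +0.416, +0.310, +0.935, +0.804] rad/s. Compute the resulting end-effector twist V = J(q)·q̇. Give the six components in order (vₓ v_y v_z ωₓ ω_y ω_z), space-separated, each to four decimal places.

o_n = [-0.0993, 0.4863, -0.3636]
J₁: ẑ×o_n = [-0.4863, -0.0993, 0.0000], ω = ẑ
J2: z=[0.9455, -0.3256, 0.0000] o=[0.0814, 0.2364, 0.0800] → [0.1444, 0.4194, 0.1774, 0.9455, -0.3256, 0.0000]
J3: z=[-0.0897, -0.2606, -0.9613] o=[0.4337, 0.4302, -0.0054] → [0.1472, 0.4802, -0.1439, -0.0897, -0.2606, -0.9613]
J4: z=[-0.3518, 0.9112, -0.2142] o=[0.0517, 0.2995, 0.0657] → [-0.3512, -0.1187, 0.0718, -0.3518, 0.9112, -0.2142]
J5: z=[0.9300, 0.3144, -0.1902] o=[-0.1835, 0.6600, -0.4886] → [0.0062, -0.1323, -0.1881, 0.9300, 0.3144, -0.1902]
V = J·q̇ = [0.2083, 0.1930, -0.0549, 0.7843, 0.8885, -1.5272]

0.2083 0.1930 -0.0549 0.7843 0.8885 -1.5272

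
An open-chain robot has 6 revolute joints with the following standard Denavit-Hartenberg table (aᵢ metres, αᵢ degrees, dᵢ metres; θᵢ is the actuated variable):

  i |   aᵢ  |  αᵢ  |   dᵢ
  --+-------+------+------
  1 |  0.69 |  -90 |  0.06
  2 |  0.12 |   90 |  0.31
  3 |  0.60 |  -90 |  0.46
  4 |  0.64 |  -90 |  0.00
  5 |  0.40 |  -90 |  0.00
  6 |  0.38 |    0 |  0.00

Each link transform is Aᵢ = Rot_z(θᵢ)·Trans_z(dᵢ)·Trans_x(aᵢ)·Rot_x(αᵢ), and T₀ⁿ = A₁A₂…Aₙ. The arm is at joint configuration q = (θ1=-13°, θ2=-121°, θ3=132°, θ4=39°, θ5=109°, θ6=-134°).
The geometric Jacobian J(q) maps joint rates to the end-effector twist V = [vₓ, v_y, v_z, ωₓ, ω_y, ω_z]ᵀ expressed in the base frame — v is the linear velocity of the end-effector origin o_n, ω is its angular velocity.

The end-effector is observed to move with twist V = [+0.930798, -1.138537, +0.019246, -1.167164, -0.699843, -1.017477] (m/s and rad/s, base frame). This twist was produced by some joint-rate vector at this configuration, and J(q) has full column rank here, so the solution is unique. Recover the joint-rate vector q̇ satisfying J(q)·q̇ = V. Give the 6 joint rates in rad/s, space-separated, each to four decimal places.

o_n = [1.2077, 0.8072, -0.2006]
J₁: ẑ×o_n = [-0.8072, 1.2077, 0.0000], ω = ẑ
J2: z=[0.2250, 0.9744, 0.0000] o=[0.6723, -0.1552, 0.0600] → [-0.2540, 0.0586, -0.3051, 0.2250, 0.9744, 0.0000]
J3: z=[-0.8352, 0.1928, -0.5150] o=[0.6818, 0.1607, 0.1629] → [0.2628, -0.5744, -0.6413, -0.8352, 0.1928, -0.5150]
J4: z=[0.2224, -0.7381, -0.6370] o=[0.5994, 0.6374, -0.4182] → [-0.0524, -0.4358, 0.4867, 0.2224, -0.7381, -0.6370]
J5: z=[0.3325, -0.5568, 0.7612] o=[1.1860, 0.8813, -0.4960] → [-0.1080, -0.0817, -0.0126, 0.3325, -0.5568, 0.7612]
J6: z=[-0.7941, -0.6007, -0.0924] o=[0.9825, 1.1108, -0.2393] → [-0.0513, 0.0099, 0.3764, -0.7941, -0.6007, -0.0924]
q̇ = J⁺·V = [-0.7930, -0.6790, 0.4760, -0.2670, -0.1170, 0.6530]

-0.7930 -0.6790 0.4760 -0.2670 -0.1170 0.6530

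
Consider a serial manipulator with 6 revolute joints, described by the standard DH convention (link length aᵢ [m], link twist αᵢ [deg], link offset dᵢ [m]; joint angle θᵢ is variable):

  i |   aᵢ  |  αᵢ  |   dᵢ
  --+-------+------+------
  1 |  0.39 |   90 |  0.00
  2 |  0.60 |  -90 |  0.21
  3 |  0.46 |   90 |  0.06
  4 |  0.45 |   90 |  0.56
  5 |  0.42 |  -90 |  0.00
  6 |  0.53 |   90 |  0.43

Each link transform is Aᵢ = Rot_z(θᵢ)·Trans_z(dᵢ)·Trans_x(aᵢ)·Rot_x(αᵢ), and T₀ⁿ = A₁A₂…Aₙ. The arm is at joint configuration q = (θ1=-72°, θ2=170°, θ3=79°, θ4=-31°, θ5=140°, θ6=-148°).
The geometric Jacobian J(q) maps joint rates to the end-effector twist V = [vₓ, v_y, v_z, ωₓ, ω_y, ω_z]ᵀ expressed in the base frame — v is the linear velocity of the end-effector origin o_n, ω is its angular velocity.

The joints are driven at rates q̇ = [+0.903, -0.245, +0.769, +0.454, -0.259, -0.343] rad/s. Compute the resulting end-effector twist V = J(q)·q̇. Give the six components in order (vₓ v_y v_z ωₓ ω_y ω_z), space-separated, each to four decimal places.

0.0902 -0.1403 0.0062 0.1240 0.9927 0.1717

o_n = [0.0750, 0.4948, 0.4338]
J₁: ẑ×o_n = [-0.4948, 0.0750, 0.0000], ω = ẑ
J2: z=[-0.9511, -0.3090, 0.0000] o=[0.1205, -0.3709, 0.0000] → [-0.1340, 0.4126, -0.8374, -0.9511, -0.3090, 0.0000]
J3: z=[-0.0537, 0.1651, -0.9848] o=[-0.2618, 0.1262, 0.1042] → [0.4175, -0.3140, -0.0754, -0.0537, 0.1651, -0.9848]
J4: z=[-0.4802, 0.8604, 0.1705] o=[0.1377, 0.3578, 0.0603] → [0.2980, 0.1686, -0.0118, -0.4802, 0.8604, 0.1705]
J5: z=[-0.4049, -0.3898, 0.8271] o=[0.2190, 0.9873, 0.3968] → [0.3929, -0.1041, 0.1433, -0.4049, -0.3898, 0.8271]
J6: z=[-0.1323, -0.8701, -0.4749] o=[-0.1610, 1.1140, 0.2705] → [-0.4361, -0.0905, 0.2873, -0.1323, -0.8701, -0.4749]
V = J·q̇ = [0.0902, -0.1403, 0.0062, 0.1240, 0.9927, 0.1717]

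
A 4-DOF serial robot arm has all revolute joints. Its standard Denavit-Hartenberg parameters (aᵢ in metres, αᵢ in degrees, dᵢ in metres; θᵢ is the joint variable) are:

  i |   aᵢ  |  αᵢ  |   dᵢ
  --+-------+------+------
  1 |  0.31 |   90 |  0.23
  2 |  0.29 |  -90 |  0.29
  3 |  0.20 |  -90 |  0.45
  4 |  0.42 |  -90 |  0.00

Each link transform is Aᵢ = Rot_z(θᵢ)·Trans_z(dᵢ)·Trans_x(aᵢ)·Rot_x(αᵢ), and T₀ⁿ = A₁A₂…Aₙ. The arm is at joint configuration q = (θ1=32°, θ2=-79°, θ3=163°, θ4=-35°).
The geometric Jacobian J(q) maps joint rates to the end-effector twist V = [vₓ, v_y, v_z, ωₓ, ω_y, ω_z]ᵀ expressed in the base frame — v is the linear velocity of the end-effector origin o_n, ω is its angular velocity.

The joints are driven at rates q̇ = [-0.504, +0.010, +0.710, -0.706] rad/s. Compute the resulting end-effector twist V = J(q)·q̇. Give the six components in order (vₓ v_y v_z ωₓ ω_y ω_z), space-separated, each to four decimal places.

o_n = [0.8702, 0.3893, 0.5879]
J₁: ẑ×o_n = [-0.3893, 0.8702, 0.0000], ω = ẑ
J2: z=[0.5299, -0.8480, 0.0000] o=[0.2629, 0.1643, 0.2300] → [-0.3035, -0.1896, 0.6343, 0.5299, -0.8480, 0.0000]
J3: z=[0.8325, 0.5202, 0.1908] o=[0.4635, -0.0523, -0.0547] → [0.2500, -0.4573, 0.1561, 0.8325, 0.5202, 0.1908]
J4: z=[0.4595, -0.8406, 0.2870] o=[0.7762, 0.2120, 0.2189] → [-0.3610, -0.1425, 0.1605, 0.4595, -0.8406, 0.2870]
V = J·q̇ = [0.6255, -0.6645, 0.0039, 0.2720, 0.9543, -0.5711]

0.6255 -0.6645 0.0039 0.2720 0.9543 -0.5711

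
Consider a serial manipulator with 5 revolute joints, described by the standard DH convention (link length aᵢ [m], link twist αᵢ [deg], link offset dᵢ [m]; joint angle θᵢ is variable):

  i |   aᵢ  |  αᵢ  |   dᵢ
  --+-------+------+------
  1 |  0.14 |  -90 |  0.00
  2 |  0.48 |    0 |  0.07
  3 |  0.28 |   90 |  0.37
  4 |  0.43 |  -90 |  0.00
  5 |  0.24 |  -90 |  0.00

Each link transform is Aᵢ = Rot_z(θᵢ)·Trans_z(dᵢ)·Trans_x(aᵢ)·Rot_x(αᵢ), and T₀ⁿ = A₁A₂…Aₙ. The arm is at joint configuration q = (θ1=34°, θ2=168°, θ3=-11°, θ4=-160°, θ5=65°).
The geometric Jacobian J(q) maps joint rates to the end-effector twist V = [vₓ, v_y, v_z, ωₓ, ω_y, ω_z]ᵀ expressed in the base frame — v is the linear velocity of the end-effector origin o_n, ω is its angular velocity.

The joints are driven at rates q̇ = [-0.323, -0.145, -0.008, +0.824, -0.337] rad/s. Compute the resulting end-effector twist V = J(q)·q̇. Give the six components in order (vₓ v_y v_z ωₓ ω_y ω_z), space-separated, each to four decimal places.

o_n = [-0.3206, 0.0952, 0.1861]
J₁: ẑ×o_n = [-0.0952, -0.3206, 0.0000], ω = ẑ
J2: z=[-0.5592, 0.8290, 0.0000] o=[0.1161, 0.0783, 0.0000] → [0.1543, 0.1041, 0.3526, -0.5592, 0.8290, 0.0000]
J3: z=[-0.5592, 0.8290, 0.0000] o=[-0.3123, -0.1262, -0.0998] → [0.2371, 0.1599, -0.1170, -0.5592, 0.8290, 0.0000]
J4: z=[0.3239, 0.2185, -0.9205] o=[-0.7329, 0.0364, -0.2092] → [0.1405, -0.5076, -0.0710, 0.3239, 0.2185, -0.9205]
J5: z=[0.2645, -0.9551, -0.1336] o=[-0.3423, 0.1225, -0.0513] → [-0.2304, -0.0657, 0.0135, 0.2645, -0.9551, -0.1336]
V = J·q̇ = [0.2000, -0.3089, -0.1133, 0.2634, 0.3751, -1.0365]

0.2000 -0.3089 -0.1133 0.2634 0.3751 -1.0365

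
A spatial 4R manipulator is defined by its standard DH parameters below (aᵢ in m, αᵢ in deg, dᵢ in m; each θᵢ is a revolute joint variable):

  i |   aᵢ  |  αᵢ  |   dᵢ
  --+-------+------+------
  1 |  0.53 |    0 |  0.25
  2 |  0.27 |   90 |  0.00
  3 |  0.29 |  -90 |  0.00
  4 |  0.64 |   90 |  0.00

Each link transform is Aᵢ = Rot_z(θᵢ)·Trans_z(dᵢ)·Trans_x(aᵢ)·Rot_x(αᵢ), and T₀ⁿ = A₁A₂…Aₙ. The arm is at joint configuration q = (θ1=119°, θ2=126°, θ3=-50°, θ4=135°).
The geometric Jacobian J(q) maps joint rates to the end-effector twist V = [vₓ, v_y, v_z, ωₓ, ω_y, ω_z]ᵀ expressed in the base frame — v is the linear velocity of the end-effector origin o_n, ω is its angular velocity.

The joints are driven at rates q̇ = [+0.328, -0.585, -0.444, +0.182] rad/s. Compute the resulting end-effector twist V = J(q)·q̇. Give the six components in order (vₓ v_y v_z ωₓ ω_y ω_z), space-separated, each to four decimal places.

-0.3154 -0.1390 0.1095 0.3435 -0.3140 -0.1400

o_n = [0.0832, 0.1223, 0.3745]
J₁: ẑ×o_n = [-0.1223, 0.0832, 0.0000], ω = ẑ
J2: z=[0.0000, 0.0000, 1.0000] o=[-0.2569, 0.4635, 0.2500] → [0.3413, 0.3402, -0.0000, 0.0000, 0.0000, 1.0000]
J3: z=[-0.9063, 0.4226, 0.0000] o=[-0.3711, 0.2188, 0.2500] → [0.0526, 0.1129, -0.1045, -0.9063, 0.4226, 0.0000]
J4: z=[-0.3237, -0.6943, 0.6428] o=[-0.4498, 0.0499, 0.0278] → [-0.2872, 0.4549, 0.3467, -0.3237, -0.6943, 0.6428]
V = J·q̇ = [-0.3154, -0.1390, 0.1095, 0.3435, -0.3140, -0.1400]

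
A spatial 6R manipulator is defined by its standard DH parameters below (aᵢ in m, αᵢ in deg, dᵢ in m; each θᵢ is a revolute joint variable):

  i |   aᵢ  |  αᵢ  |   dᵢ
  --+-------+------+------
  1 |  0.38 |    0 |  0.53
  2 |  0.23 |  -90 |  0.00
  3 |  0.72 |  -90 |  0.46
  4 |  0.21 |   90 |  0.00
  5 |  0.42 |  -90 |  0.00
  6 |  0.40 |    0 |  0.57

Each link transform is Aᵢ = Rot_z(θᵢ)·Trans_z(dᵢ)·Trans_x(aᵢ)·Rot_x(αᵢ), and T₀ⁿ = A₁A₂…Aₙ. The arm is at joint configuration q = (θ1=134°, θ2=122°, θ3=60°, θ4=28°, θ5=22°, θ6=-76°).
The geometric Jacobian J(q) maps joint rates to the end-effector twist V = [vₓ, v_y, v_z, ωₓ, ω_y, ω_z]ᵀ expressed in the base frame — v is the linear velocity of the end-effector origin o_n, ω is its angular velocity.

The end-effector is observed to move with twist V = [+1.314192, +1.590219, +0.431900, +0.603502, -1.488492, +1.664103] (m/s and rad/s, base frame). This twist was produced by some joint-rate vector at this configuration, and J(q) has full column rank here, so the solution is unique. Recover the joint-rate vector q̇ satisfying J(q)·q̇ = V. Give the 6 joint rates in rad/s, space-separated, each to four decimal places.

0.8520 0.5600 0.6900 -0.6060 0.4280 -0.6950

o_n = [0.2339, -0.1247, -0.9761]
J₁: ẑ×o_n = [0.1247, 0.2339, -0.0000], ω = ẑ
J2: z=[0.0000, 0.0000, 1.0000] o=[-0.2640, 0.2733, 0.5300] → [0.3980, 0.4979, -0.0000, 0.0000, 0.0000, 1.0000]
J3: z=[0.9703, -0.2419, 0.0000] o=[-0.3196, 0.0502, 0.5300] → [0.3643, 1.4613, -0.0357, 0.9703, -0.2419, 0.0000]
J4: z=[0.2095, 0.8403, -0.5000] o=[0.0396, -0.4104, -0.0935] → [-0.5987, 0.0877, -0.1034, 0.2095, 0.8403, -0.5000]
J5: z=[0.7999, -0.4414, -0.4066] o=[-0.0785, -0.4765, -0.2541] → [0.4617, 0.4505, 0.4193, 0.7999, -0.4414, -0.4066]
J6: z=[0.4049, 0.8970, -0.1771] o=[-0.2645, -0.4669, -0.6306] → [-0.2493, 0.0516, -0.3085, 0.4049, 0.8970, -0.1771]
q̇ = J⁺·V = [0.8520, 0.5600, 0.6900, -0.6060, 0.4280, -0.6950]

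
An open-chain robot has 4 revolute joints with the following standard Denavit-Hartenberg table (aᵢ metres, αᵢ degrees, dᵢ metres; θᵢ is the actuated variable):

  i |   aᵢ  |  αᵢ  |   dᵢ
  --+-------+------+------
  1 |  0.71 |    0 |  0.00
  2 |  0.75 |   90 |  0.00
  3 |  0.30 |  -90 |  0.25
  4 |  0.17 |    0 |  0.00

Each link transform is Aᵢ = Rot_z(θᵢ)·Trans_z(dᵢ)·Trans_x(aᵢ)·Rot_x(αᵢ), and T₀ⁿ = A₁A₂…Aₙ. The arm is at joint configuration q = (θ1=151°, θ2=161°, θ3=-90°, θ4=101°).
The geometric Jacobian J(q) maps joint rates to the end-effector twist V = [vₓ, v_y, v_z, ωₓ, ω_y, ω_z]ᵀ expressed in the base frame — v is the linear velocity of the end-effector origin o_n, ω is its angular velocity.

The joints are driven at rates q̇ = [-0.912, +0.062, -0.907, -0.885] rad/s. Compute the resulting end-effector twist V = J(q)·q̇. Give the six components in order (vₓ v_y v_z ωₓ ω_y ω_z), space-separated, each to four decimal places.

-0.3482 0.3918 -0.1477 0.0819 1.2646 -0.8500

o_n = [-0.1809, -0.2688, -0.2676]
J₁: ẑ×o_n = [0.2688, -0.1809, 0.0000], ω = ẑ
J2: z=[0.0000, 0.0000, 1.0000] o=[-0.6210, 0.3442, 0.0000] → [0.6130, 0.4401, -0.0000, 0.0000, 0.0000, 1.0000]
J3: z=[-0.7431, -0.6691, 0.0000] o=[-0.1191, -0.2131, 0.0000] → [0.1790, -0.1988, 0.0000, -0.7431, -0.6691, 0.0000]
J4: z=[0.6691, -0.7431, 0.0000] o=[-0.3049, -0.3804, -0.3000] → [-0.0241, -0.0217, 0.1669, 0.6691, -0.7431, 0.0000]
V = J·q̇ = [-0.3482, 0.3918, -0.1477, 0.0819, 1.2646, -0.8500]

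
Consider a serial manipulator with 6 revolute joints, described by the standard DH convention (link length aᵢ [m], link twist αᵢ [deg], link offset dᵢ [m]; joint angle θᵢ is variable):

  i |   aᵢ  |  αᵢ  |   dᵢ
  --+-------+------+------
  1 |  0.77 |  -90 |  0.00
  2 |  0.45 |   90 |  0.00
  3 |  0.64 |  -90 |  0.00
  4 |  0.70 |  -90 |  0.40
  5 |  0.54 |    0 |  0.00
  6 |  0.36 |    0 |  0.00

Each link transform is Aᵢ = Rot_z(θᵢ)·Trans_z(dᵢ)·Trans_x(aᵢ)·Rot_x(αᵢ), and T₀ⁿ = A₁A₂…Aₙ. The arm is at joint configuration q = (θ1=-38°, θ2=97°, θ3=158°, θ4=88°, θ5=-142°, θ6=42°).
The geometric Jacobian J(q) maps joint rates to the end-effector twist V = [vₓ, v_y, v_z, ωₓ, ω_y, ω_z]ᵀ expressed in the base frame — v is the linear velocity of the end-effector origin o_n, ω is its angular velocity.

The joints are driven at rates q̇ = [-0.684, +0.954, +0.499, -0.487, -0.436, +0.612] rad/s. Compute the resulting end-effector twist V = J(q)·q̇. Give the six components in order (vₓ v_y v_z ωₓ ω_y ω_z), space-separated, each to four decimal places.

-0.3949 -0.6212 -0.2264 1.1771 0.7804 -1.0870

o_n = [0.0234, -0.9895, 0.5791]
J₁: ẑ×o_n = [0.9895, 0.0234, -0.0000], ω = ẑ
J2: z=[0.6157, 0.7880, 0.0000] o=[0.6068, -0.4741, 0.0000] → [0.4563, -0.3565, 0.1423, 0.6157, 0.7880, 0.0000]
J3: z=[0.7821, -0.6111, -0.1219] o=[0.5636, -0.4403, -0.4466] → [-0.6937, -0.7365, -0.7596, 0.7821, -0.6111, -0.1219]
J4: z=[-0.5349, -0.7587, 0.3718] o=[0.7681, -0.2959, 0.1423] → [-0.0735, -0.0433, -0.1940, -0.5349, -0.7587, 0.3718]
J5: z=[-0.3468, -0.2042, -0.9155] o=[0.0148, -0.1664, 0.3988] → [-0.7904, 0.0547, 0.2872, -0.3468, -0.2042, -0.9155]
J6: z=[-0.3468, -0.2042, -0.9155] o=[0.1649, -0.6819, 0.4569] → [-0.3066, 0.1719, 0.0778, -0.3468, -0.2042, -0.9155]
V = J·q̇ = [-0.3949, -0.6212, -0.2264, 1.1771, 0.7804, -1.0870]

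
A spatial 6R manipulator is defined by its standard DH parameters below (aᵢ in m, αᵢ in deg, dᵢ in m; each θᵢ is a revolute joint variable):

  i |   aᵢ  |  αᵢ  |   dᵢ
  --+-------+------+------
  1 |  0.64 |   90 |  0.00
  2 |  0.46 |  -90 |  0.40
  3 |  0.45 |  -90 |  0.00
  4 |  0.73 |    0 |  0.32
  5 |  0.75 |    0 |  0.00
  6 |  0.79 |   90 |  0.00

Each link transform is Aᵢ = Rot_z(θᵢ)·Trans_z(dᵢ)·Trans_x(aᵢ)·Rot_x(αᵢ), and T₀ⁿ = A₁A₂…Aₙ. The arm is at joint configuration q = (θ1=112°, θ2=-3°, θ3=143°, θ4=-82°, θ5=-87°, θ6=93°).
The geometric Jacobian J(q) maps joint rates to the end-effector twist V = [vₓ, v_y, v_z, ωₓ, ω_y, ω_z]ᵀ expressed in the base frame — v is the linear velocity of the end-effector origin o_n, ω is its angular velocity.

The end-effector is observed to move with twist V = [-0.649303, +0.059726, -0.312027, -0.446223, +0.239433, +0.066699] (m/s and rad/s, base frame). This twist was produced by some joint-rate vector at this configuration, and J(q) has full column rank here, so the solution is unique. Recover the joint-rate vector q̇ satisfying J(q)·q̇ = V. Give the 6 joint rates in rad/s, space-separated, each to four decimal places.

0.7480 0.2390 -0.6600 0.2160 -0.8910 -0.0300

o_n = [0.2343, 1.1595, 1.6166]
J₁: ẑ×o_n = [-1.1595, 0.2343, 0.0000], ω = ẑ
J2: z=[0.9272, 0.3746, 0.0000] o=[-0.2397, 0.5934, 0.0000] → [0.6056, -1.4989, 0.3473, 0.9272, 0.3746, 0.0000]
J3: z=[-0.0196, 0.0485, 0.9986] o=[-0.0410, 1.1692, -0.0241] → [0.0892, 0.3071, -0.0132, -0.0196, 0.0485, 0.9986]
J4: z=[0.9656, -0.2581, 0.0315] o=[-0.1576, 0.7350, -0.0053] → [-0.4319, -1.5537, 0.5111, 0.9656, -0.2581, 0.0315]
J5: z=[0.9656, -0.2581, 0.0315] o=[0.1109, 0.5894, 0.7310] → [-0.2465, -0.8513, 0.5824, 0.9656, -0.2581, 0.0315]
J6: z=[0.9656, -0.2581, 0.0315] o=[0.2989, 1.3068, 0.8431] → [-0.1950, -0.7489, -0.1588, 0.9656, -0.2581, 0.0315]
q̇ = J⁺·V = [0.7480, 0.2390, -0.6600, 0.2160, -0.8910, -0.0300]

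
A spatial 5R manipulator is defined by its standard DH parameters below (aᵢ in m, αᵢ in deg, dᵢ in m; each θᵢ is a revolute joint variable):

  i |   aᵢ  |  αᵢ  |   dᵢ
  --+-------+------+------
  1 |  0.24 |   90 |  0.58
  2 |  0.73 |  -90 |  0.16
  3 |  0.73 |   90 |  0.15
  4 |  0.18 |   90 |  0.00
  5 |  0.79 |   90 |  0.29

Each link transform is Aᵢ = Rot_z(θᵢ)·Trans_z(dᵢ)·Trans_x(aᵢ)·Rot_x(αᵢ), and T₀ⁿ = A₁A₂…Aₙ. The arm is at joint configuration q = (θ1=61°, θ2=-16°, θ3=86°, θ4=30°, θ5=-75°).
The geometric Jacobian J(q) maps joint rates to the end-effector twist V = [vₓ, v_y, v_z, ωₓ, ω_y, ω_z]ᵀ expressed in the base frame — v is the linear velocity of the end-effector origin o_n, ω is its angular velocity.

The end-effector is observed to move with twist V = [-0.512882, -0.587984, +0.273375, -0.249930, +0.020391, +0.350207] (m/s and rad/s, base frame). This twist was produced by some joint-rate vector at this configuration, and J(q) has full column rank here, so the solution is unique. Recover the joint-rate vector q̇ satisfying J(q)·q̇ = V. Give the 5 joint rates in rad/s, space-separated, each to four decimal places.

o_n = [-0.8073, 0.8089, 0.6529]
J₁: ẑ×o_n = [-0.8089, -0.8073, 0.0000], ω = ẑ
J2: z=[0.8746, -0.4848, 0.0000] o=[0.1164, 0.2099, 0.5800] → [-0.0354, -0.0638, 0.0761, 0.8746, -0.4848, 0.0000]
J3: z=[0.1336, 0.2411, 0.9613] o=[0.5965, 0.7461, 0.3788] → [0.0057, -1.3861, 0.3468, 0.1336, 0.2411, 0.9613]
J4: z=[0.5259, 0.8049, -0.2750] o=[0.0034, 1.1781, 0.5089] → [0.0144, 0.1472, 0.4583, 0.5259, 0.8049, -0.2750]
J5: z=[-0.5357, 0.0624, -0.8421] o=[-0.1156, 1.2843, 0.5925] → [-0.3966, 0.6149, 0.2978, -0.5357, 0.0624, -0.8421]
q̇ = J⁺·V = [0.3580, 0.0590, 0.4490, -0.1170, 0.5600]

0.3580 0.0590 0.4490 -0.1170 0.5600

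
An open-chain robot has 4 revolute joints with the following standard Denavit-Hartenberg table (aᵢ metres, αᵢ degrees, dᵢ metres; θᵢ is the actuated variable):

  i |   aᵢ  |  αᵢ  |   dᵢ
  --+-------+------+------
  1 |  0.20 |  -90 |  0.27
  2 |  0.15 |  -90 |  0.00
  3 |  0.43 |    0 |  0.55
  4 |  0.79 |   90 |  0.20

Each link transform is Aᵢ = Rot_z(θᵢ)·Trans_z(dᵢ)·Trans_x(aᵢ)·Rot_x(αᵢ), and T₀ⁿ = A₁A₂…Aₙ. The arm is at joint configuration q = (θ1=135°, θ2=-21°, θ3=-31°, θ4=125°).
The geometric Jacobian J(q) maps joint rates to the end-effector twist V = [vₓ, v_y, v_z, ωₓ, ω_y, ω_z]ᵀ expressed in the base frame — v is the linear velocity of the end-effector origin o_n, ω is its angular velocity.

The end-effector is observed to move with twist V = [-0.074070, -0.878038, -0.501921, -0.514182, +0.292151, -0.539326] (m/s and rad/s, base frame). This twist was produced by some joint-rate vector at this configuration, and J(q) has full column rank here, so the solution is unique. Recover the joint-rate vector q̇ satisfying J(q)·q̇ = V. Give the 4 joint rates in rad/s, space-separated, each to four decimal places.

0.9460 0.1570 0.7250 0.8660

o_n = [-0.2368, 1.0381, -0.2641]
J₁: ẑ×o_n = [-1.0381, -0.2368, 0.0000], ω = ẑ
J2: z=[-0.7071, -0.7071, 0.0000] o=[-0.1414, 0.1414, 0.2700] → [0.3777, -0.3777, -0.7015, -0.7071, -0.7071, 0.0000]
J3: z=[-0.2534, 0.2534, -0.9336] o=[-0.2404, 0.2404, 0.3238] → [0.5957, -0.1524, -0.2031, -0.2534, 0.2534, -0.9336]
J4: z=[-0.2534, 0.2534, -0.9336] o=[-0.7797, 0.4665, -0.0576] → [0.4813, -0.5592, -0.2824, -0.2534, 0.2534, -0.9336]
q̇ = J⁺·V = [0.9460, 0.1570, 0.7250, 0.8660]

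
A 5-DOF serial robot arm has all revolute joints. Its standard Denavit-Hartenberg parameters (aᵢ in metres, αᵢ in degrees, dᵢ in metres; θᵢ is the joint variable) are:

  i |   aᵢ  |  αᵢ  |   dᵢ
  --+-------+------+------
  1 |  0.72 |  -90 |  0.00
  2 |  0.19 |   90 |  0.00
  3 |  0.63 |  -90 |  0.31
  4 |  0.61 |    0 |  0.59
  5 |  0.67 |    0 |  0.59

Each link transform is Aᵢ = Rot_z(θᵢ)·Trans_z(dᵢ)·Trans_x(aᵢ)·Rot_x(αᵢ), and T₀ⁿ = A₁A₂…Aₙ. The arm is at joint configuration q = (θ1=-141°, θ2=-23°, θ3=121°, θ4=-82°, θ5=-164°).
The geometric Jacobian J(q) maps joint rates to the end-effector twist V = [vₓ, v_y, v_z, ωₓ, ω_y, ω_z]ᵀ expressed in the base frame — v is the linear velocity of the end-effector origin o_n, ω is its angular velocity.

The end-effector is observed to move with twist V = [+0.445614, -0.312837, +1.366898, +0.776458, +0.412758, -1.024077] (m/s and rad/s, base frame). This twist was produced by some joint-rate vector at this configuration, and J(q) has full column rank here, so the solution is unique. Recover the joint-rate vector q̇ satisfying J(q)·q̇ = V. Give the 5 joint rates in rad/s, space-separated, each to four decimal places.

o_n = [0.1390, 0.4066, -0.1320]
J₁: ẑ×o_n = [-0.4066, 0.1390, 0.0000], ω = ẑ
J2: z=[0.6293, -0.7771, 0.0000] o=[-0.5595, -0.4531, 0.0000] → [0.1026, 0.0831, 1.0839, 0.6293, -0.7771, 0.0000]
J3: z=[0.3037, 0.2459, 0.9205] o=[-0.6955, -0.5632, 0.0742] → [-0.9434, 0.8307, 0.0893, 0.3037, 0.2459, 0.9205]
J4: z=[0.2891, 0.8968, -0.3349] o=[-0.0294, -0.7187, 0.2328] → [0.0497, 0.0491, 0.1743, 0.2891, 0.8968, -0.3349]
J5: z=[0.2891, 0.8968, -0.3349] o=[0.4017, -0.0722, 0.5742] → [-0.4729, 0.2921, 0.3740, 0.2891, 0.8968, -0.3349]
q̇ = J⁺·V = [0.2440, 0.9430, -0.8300, 0.7210, 0.7840]

0.2440 0.9430 -0.8300 0.7210 0.7840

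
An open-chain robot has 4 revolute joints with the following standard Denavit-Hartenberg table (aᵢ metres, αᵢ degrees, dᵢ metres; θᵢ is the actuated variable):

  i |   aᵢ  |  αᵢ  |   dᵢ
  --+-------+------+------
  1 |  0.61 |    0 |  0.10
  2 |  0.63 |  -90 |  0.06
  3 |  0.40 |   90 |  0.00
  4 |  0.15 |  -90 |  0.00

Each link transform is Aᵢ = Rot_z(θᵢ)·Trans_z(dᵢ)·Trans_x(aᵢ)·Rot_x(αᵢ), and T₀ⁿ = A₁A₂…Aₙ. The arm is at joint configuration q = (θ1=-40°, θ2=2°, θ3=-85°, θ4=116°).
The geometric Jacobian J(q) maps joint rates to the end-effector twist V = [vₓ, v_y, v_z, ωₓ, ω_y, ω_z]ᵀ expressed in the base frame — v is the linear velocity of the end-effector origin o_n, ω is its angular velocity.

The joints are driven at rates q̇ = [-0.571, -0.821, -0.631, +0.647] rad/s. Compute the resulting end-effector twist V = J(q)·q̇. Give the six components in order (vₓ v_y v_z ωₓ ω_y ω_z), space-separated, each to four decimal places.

o_n = [1.0697, -0.6917, 0.4930]
J₁: ẑ×o_n = [0.6917, 1.0697, -0.0000], ω = ẑ
J2: z=[0.0000, 0.0000, 1.0000] o=[0.4673, -0.3921, 0.1000] → [0.2996, 0.6024, -0.0000, 0.0000, 0.0000, 1.0000]
J3: z=[0.6157, 0.7880, 0.0000] o=[0.9637, -0.7800, 0.1600] → [0.2624, -0.2050, -0.0291, 0.6157, 0.7880, 0.0000]
J4: z=[-0.7850, 0.6133, 0.0872] o=[0.9912, -0.8014, 0.5585] → [-0.0497, -0.0446, -0.1343, -0.7850, 0.6133, 0.0872]
V = J·q̇ = [-0.8386, -1.0049, -0.0685, -0.8964, -0.1004, -1.3356]

-0.8386 -1.0049 -0.0685 -0.8964 -0.1004 -1.3356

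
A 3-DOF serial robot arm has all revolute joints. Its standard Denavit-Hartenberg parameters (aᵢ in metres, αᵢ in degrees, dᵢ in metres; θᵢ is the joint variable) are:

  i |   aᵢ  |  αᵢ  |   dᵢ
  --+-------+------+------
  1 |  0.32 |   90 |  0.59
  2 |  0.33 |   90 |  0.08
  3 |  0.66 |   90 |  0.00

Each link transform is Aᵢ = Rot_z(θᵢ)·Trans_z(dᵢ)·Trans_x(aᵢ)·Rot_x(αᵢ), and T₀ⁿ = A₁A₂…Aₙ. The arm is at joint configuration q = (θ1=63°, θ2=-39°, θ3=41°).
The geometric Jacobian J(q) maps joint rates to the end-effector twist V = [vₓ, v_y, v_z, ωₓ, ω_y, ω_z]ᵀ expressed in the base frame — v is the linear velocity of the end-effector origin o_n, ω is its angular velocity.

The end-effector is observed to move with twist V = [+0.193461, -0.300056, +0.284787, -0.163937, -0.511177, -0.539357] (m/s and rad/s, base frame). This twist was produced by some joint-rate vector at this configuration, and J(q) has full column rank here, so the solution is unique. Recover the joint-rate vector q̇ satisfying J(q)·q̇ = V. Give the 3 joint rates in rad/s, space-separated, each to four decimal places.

o_n = [0.8945, 0.6256, 0.0689]
J₁: ẑ×o_n = [-0.6256, 0.8945, 0.0000], ω = ẑ
J2: z=[0.8910, -0.4540, 0.0000] o=[0.1453, 0.2851, 0.5900] → [0.2366, 0.4643, 0.6436, 0.8910, -0.4540, 0.0000]
J3: z=[-0.2857, -0.5607, -0.7771] o=[0.3330, 0.4773, 0.3823] → [0.2910, -0.5260, 0.2725, -0.2857, -0.5607, -0.7771]
q̇ = J⁺·V = [0.1150, 0.0860, 0.8420]

0.1150 0.0860 0.8420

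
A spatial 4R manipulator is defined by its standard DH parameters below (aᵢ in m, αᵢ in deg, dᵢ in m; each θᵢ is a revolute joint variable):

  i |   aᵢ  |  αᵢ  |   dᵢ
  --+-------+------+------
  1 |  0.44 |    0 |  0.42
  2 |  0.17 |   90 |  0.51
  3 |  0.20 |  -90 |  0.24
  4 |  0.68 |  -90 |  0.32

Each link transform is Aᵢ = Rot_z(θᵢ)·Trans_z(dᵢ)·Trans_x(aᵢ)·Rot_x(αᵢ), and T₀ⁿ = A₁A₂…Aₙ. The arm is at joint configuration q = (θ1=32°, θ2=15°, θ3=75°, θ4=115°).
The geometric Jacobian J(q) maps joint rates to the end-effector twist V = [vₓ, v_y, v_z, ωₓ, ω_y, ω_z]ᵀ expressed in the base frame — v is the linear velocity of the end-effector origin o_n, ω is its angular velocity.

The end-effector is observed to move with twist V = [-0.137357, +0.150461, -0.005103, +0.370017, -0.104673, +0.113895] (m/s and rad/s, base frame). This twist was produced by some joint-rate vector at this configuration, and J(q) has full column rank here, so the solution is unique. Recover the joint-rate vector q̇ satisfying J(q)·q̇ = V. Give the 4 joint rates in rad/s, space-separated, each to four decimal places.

0.4160 -0.2550 0.3420 -0.1820

o_n = [-0.0123, 0.3715, 0.9284]
J₁: ẑ×o_n = [-0.3715, -0.0123, 0.0000], ω = ẑ
J2: z=[0.0000, 0.0000, 1.0000] o=[0.3731, 0.2332, 0.4200] → [-0.1384, -0.3855, 0.0000, 0.0000, 0.0000, 1.0000]
J3: z=[0.7314, -0.6820, 0.0000] o=[0.4891, 0.3575, 0.9300] → [0.0011, 0.0012, -0.3317, 0.7314, -0.6820, 0.0000]
J4: z=[-0.6588, -0.7064, 0.2588] o=[0.6999, 0.2317, 1.1232] → [0.1014, -0.3126, -0.5953, -0.6588, -0.7064, 0.2588]
q̇ = J⁺·V = [0.4160, -0.2550, 0.3420, -0.1820]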